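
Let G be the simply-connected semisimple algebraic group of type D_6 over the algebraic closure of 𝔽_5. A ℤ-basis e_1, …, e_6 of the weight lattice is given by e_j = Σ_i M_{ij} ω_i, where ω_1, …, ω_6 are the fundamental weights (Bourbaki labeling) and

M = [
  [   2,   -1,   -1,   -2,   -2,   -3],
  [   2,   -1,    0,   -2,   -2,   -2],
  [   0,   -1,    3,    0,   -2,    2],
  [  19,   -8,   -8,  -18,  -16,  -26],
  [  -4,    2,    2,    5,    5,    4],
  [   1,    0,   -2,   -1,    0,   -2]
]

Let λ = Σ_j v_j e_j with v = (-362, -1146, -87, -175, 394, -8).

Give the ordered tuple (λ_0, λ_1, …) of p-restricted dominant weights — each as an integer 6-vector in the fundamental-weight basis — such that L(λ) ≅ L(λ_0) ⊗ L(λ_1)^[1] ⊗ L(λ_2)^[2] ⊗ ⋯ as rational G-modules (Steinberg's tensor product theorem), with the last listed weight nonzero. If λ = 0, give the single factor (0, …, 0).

Change of basis e → ω: c = M·v where v = (-362, -1146, -87, -175, 394, -8):
  c_1 = (2)·(-362) + (-1)·(-1146) + (-1)·(-87) + (-2)·(-175) + (-2)·(394) + (-3)·(-8) = 95
  c_2 = (2)·(-362) + (-1)·(-1146) + (0)·(-87) + (-2)·(-175) + (-2)·(394) + (-2)·(-8) = 0
  c_3 = (0)·(-362) + (-1)·(-1146) + (3)·(-87) + (0)·(-175) + (-2)·(394) + (2)·(-8) = 81
  c_4 = (19)·(-362) + (-8)·(-1146) + (-8)·(-87) + (-18)·(-175) + (-16)·(394) + (-26)·(-8) = 40
  c_5 = (-4)·(-362) + (2)·(-1146) + (2)·(-87) + (5)·(-175) + (5)·(394) + (4)·(-8) = 45
  c_6 = (1)·(-362) + (0)·(-1146) + (-2)·(-87) + (-1)·(-175) + (0)·(394) + (-2)·(-8) = 3
p = 5; digits c_i = Σ_j d_{ij}·5^j, 0 ≤ d_{ij} < 5:
  c_1 = 95 = 0·5^0 + 4·5^1 + 3·5^2
  c_2 = 0
  c_3 = 81 = 1·5^0 + 1·5^1 + 3·5^2
  c_4 = 40 = 0·5^0 + 3·5^1 + 1·5^2
  c_5 = 45 = 0·5^0 + 4·5^1 + 1·5^2
  c_6 = 3 = 3·5^0
Factor λ_0 = (0, 0, 1, 0, 0, 3)
Factor λ_1 = (4, 0, 1, 3, 4, 0)
Factor λ_2 = (3, 0, 3, 1, 1, 0)

((0, 0, 1, 0, 0, 3), (4, 0, 1, 3, 4, 0), (3, 0, 3, 1, 1, 0))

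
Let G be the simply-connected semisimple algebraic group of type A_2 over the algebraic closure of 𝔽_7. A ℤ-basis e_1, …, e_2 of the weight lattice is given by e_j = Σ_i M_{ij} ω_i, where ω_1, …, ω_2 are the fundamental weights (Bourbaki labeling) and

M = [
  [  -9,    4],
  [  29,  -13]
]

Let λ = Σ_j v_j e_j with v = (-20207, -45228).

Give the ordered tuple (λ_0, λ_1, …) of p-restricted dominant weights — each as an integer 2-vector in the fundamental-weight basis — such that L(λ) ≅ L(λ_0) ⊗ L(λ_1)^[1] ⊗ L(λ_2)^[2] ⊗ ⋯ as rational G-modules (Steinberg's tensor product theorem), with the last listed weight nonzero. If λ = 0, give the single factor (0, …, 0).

Converting to the ω-basis (c_i = row i of M dotted with v = (-20207, -45228)):
  c_1 = (-9)·(-20207) + (4)·(-45228) = 951
  c_2 = (29)·(-20207) + (-13)·(-45228) = 1961
Base-7 expansion of each c_i:
  c_1 = 951 = 6·7^0 + 2·7^1 + 5·7^2 + 2·7^3
  c_2 = 1961 = 1·7^0 + 0·7^1 + 5·7^2 + 5·7^3
Factor λ_0 = (6, 1)
Factor λ_1 = (2, 0)
Factor λ_2 = (5, 5)
Factor λ_3 = (2, 5)

((6, 1), (2, 0), (5, 5), (2, 5))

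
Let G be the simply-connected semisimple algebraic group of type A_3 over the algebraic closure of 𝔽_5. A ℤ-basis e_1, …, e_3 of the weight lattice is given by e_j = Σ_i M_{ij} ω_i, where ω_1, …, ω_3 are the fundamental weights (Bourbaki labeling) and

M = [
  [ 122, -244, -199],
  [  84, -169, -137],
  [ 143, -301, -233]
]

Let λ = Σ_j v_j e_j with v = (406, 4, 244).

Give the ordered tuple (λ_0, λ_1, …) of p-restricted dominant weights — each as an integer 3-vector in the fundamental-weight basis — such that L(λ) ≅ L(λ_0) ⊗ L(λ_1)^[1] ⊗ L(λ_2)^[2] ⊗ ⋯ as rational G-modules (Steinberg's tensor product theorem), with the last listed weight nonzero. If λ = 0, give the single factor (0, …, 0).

((0, 0, 2),)

Change of basis e → ω: c = M·v where v = (406, 4, 244):
  c_1 = 122*406 + -244*4 + -199*244 = 0
  c_2 = 84*406 + -169*4 + -137*244 = 0
  c_3 = 143*406 + -301*4 + -233*244 = 2
Expand coordinatewise in base 5:
  c_1 = 0
  c_2 = 0
  c_3 = 2 = 2·5^0
Factor λ_0 = (0, 0, 2)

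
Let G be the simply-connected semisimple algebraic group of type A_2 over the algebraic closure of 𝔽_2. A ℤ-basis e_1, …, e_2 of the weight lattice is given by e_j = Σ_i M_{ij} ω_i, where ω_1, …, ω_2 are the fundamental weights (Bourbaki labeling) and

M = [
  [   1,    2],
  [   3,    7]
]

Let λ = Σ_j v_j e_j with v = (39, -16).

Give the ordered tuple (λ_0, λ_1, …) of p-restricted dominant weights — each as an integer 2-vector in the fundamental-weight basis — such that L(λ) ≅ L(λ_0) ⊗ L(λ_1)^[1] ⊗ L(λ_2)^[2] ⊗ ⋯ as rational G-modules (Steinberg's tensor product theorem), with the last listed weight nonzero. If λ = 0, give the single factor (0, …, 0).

Change of basis e → ω: c = M·v where v = (39, -16):
  c_1 = 1·39 + (2)·(-16) = 7
  c_2 = 3·39 + (7)·(-16) = 5
Expand coordinatewise in base 2:
  c_1 = 7 = 1·2^0 + 1·2^1 + 1·2^2
  c_2 = 5 = 1·2^0 + 0·2^1 + 1·2^2
λ_0 = (1, 1)
λ_1 = (1, 0)
λ_2 = (1, 1)

((1, 1), (1, 0), (1, 1))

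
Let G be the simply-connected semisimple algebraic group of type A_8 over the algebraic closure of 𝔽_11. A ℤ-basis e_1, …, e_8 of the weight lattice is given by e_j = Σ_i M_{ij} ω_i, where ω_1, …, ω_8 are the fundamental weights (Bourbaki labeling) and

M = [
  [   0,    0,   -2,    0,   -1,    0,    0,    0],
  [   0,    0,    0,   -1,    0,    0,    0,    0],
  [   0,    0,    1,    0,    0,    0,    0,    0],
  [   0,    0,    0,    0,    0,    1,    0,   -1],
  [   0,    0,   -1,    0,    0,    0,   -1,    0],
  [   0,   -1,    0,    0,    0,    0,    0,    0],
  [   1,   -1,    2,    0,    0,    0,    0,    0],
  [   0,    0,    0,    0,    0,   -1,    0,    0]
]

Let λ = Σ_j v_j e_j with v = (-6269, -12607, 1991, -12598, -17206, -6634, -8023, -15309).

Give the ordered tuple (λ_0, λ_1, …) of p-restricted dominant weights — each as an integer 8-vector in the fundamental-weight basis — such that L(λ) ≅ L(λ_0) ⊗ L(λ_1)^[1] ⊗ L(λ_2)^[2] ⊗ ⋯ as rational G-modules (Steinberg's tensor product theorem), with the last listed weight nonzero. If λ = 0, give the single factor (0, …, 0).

((2, 3, 0, 7, 4, 1, 2, 1), (3, 1, 5, 7, 9, 2, 3, 9), (10, 5, 5, 5, 5, 5, 8, 10), (9, 9, 1, 6, 4, 9, 7, 4))

Change of basis e → ω: c = M·v where v = (-6269, -12607, 1991, -12598, -17206, -6634, -8023, -15309):
  c_1 = (0)·(-6269) + (0)·(-12607) + (-2)·(1991) + (0)·(-12598) + (-1)·(-17206) + (0)·(-6634) + (0)·(-8023) + (0)·(-15309) = 13224
  c_2 = (0)·(-6269) + (0)·(-12607) + 0·1991 + (-1)·(-12598) + (0)·(-17206) + (0)·(-6634) + (0)·(-8023) + (0)·(-15309) = 12598
  c_3 = (0)·(-6269) + (0)·(-12607) + 1·1991 + (0)·(-12598) + (0)·(-17206) + (0)·(-6634) + (0)·(-8023) + (0)·(-15309) = 1991
  c_4 = (0)·(-6269) + (0)·(-12607) + 0·1991 + (0)·(-12598) + (0)·(-17206) + (1)·(-6634) + (0)·(-8023) + (-1)·(-15309) = 8675
  c_5 = (0)·(-6269) + (0)·(-12607) + (-1)·(1991) + (0)·(-12598) + (0)·(-17206) + (0)·(-6634) + (-1)·(-8023) + (0)·(-15309) = 6032
  c_6 = (0)·(-6269) + (-1)·(-12607) + 0·1991 + (0)·(-12598) + (0)·(-17206) + (0)·(-6634) + (0)·(-8023) + (0)·(-15309) = 12607
  c_7 = (1)·(-6269) + (-1)·(-12607) + 2·1991 + (0)·(-12598) + (0)·(-17206) + (0)·(-6634) + (0)·(-8023) + (0)·(-15309) = 10320
  c_8 = (0)·(-6269) + (0)·(-12607) + 0·1991 + (0)·(-12598) + (0)·(-17206) + (-1)·(-6634) + (0)·(-8023) + (0)·(-15309) = 6634
Expand coordinatewise in base 11:
  c_1 = 13224 = 2·11^0 + 3·11^1 + 10·11^2 + 9·11^3
  c_2 = 12598 = 3·11^0 + 1·11^1 + 5·11^2 + 9·11^3
  c_3 = 1991 = 0·11^0 + 5·11^1 + 5·11^2 + 1·11^3
  c_4 = 8675 = 7·11^0 + 7·11^1 + 5·11^2 + 6·11^3
  c_5 = 6032 = 4·11^0 + 9·11^1 + 5·11^2 + 4·11^3
  c_6 = 12607 = 1·11^0 + 2·11^1 + 5·11^2 + 9·11^3
  c_7 = 10320 = 2·11^0 + 3·11^1 + 8·11^2 + 7·11^3
  c_8 = 6634 = 1·11^0 + 9·11^1 + 10·11^2 + 4·11^3
λ_0 = (2, 3, 0, 7, 4, 1, 2, 1)
λ_1 = (3, 1, 5, 7, 9, 2, 3, 9)
λ_2 = (10, 5, 5, 5, 5, 5, 8, 10)
λ_3 = (9, 9, 1, 6, 4, 9, 7, 4)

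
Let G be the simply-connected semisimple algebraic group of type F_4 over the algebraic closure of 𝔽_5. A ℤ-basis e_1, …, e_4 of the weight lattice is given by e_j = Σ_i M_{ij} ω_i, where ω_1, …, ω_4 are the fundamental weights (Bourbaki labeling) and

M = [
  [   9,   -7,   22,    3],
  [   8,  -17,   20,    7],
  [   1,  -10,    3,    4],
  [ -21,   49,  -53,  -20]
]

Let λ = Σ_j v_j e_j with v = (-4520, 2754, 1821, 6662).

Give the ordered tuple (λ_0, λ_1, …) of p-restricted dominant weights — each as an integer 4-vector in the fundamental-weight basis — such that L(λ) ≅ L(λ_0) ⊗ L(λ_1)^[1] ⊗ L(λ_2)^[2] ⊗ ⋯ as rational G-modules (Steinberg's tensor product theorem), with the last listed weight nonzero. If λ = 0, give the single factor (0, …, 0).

Converting to the ω-basis (c_i = row i of M dotted with v = (-4520, 2754, 1821, 6662)):
  c_1 = 9*-4520 + -7*2754 + 22*1821 + 3*6662 = 90
  c_2 = 8*-4520 + -17*2754 + 20*1821 + 7*6662 = 76
  c_3 = 1*-4520 + -10*2754 + 3*1821 + 4*6662 = 51
  c_4 = -21*-4520 + 49*2754 + -53*1821 + -20*6662 = 113
p = 5; digits c_i = Σ_j d_{ij}·5^j, 0 ≤ d_{ij} < 5:
  c_1 = 90 = 0·5^0 + 3·5^1 + 3·5^2
  c_2 = 76 = 1·5^0 + 0·5^1 + 3·5^2
  c_3 = 51 = 1·5^0 + 0·5^1 + 2·5^2
  c_4 = 113 = 3·5^0 + 2·5^1 + 4·5^2
p-restricted factor λ_0 = (0, 1, 1, 3)
p-restricted factor λ_1 = (3, 0, 0, 2)
p-restricted factor λ_2 = (3, 3, 2, 4)

((0, 1, 1, 3), (3, 0, 0, 2), (3, 3, 2, 4))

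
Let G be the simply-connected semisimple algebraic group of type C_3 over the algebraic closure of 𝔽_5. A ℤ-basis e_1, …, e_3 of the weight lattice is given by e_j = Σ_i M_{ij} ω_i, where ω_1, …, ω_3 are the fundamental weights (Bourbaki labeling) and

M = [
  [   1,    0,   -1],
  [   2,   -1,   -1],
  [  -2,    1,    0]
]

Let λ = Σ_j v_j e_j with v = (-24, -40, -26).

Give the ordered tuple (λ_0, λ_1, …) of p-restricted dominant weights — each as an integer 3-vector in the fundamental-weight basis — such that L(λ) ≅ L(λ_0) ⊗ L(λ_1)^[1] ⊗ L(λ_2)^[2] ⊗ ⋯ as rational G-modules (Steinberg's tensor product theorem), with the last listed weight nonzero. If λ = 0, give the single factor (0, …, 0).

((2, 3, 3), (0, 3, 1))

Converting to the ω-basis (c_i = row i of M dotted with v = (-24, -40, -26)):
  c_1 = 1*-24 + 0*-40 + -1*-26 = 2
  c_2 = 2*-24 + -1*-40 + -1*-26 = 18
  c_3 = -2*-24 + 1*-40 + 0*-26 = 8
Writing each c_i in base p = 5:
  c_1 = 2 = 2·5^0
  c_2 = 18 = 3·5^0 + 3·5^1
  c_3 = 8 = 3·5^0 + 1·5^1
p-restricted factor λ_0 = (2, 3, 3)
p-restricted factor λ_1 = (0, 3, 1)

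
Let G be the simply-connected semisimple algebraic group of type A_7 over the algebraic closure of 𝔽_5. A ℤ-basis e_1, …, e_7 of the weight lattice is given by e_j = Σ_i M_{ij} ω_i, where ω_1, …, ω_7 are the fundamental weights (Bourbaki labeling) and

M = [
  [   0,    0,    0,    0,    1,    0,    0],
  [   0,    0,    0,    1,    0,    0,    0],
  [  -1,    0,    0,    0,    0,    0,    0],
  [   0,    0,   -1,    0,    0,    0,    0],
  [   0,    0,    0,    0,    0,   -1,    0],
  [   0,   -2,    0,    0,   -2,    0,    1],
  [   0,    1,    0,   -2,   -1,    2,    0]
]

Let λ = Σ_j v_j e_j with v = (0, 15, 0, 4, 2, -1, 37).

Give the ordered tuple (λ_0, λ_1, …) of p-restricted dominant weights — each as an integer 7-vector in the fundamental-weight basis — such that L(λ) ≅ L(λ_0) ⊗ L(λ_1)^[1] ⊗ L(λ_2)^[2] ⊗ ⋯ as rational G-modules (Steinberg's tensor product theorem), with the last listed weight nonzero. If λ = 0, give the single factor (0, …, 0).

((2, 4, 0, 0, 1, 3, 3),)

Change of basis e → ω: c = M·v where v = (0, 15, 0, 4, 2, -1, 37):
  c_1 = 0·0 + 0·15 + 0·0 + 0·4 + 1·2 + (0)·(-1) + 0·37 = 2
  c_2 = 0·0 + 0·15 + 0·0 + 1·4 + 0·2 + (0)·(-1) + 0·37 = 4
  c_3 = (-1)·(0) + 0·15 + 0·0 + 0·4 + 0·2 + (0)·(-1) + 0·37 = 0
  c_4 = 0·0 + 0·15 + (-1)·(0) + 0·4 + 0·2 + (0)·(-1) + 0·37 = 0
  c_5 = 0·0 + 0·15 + 0·0 + 0·4 + 0·2 + (-1)·(-1) + 0·37 = 1
  c_6 = 0·0 + (-2)·(15) + 0·0 + 0·4 + (-2)·(2) + (0)·(-1) + 1·37 = 3
  c_7 = 0·0 + 1·15 + 0·0 + (-2)·(4) + (-1)·(2) + (2)·(-1) + 0·37 = 3
Expand coordinatewise in base 5:
  c_1 = 2 = 2·5^0
  c_2 = 4 = 4·5^0
  c_3 = 0
  c_4 = 0
  c_5 = 1 = 1·5^0
  c_6 = 3 = 3·5^0
  c_7 = 3 = 3·5^0
p-restricted factor λ_0 = (2, 4, 0, 0, 1, 3, 3)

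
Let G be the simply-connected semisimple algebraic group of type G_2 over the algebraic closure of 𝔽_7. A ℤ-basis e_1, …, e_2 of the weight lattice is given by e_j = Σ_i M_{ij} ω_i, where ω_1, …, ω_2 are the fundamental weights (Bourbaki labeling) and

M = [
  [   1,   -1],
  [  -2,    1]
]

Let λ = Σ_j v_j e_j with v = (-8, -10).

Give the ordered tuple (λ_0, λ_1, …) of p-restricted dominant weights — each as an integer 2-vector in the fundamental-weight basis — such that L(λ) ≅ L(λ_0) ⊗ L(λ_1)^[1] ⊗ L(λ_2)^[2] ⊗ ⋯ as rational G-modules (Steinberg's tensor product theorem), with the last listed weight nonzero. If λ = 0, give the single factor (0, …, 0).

In the fundamental-weight basis, λ has coordinates c = M·v (v = (-8, -10)):
  c_1 = (1)·(-8) + (-1)·(-10) = 2
  c_2 = (-2)·(-8) + (1)·(-10) = 6
p = 7; digits c_i = Σ_j d_{ij}·7^j, 0 ≤ d_{ij} < 7:
  c_1 = 2 = 2·7^0
  c_2 = 6 = 6·7^0
Factor λ_0 = (2, 6)

((2, 6),)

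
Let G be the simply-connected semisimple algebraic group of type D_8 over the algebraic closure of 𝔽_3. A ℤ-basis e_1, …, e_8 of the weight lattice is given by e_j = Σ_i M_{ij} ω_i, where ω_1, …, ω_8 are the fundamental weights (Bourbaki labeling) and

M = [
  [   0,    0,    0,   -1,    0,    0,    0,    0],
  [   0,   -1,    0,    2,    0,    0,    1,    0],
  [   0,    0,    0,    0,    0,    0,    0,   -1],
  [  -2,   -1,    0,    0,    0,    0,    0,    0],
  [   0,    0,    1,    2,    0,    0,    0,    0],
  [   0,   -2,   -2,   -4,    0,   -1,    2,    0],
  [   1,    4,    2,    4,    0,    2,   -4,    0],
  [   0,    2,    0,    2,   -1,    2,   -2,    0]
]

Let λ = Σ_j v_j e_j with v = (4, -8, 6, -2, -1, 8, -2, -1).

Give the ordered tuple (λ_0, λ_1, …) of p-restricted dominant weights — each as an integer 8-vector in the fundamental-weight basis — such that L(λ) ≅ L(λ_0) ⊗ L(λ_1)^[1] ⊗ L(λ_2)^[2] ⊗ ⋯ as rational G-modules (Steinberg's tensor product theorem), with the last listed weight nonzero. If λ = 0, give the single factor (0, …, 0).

Change of basis e → ω: c = M·v where v = (4, -8, 6, -2, -1, 8, -2, -1):
  c_1 = 0*4 + 0*-8 + 0*6 + -1*-2 + 0*-1 + 0*8 + 0*-2 + 0*-1 = 2
  c_2 = 0*4 + -1*-8 + 0*6 + 2*-2 + 0*-1 + 0*8 + 1*-2 + 0*-1 = 2
  c_3 = 0*4 + 0*-8 + 0*6 + 0*-2 + 0*-1 + 0*8 + 0*-2 + -1*-1 = 1
  c_4 = -2*4 + -1*-8 + 0*6 + 0*-2 + 0*-1 + 0*8 + 0*-2 + 0*-1 = 0
  c_5 = 0*4 + 0*-8 + 1*6 + 2*-2 + 0*-1 + 0*8 + 0*-2 + 0*-1 = 2
  c_6 = 0*4 + -2*-8 + -2*6 + -4*-2 + 0*-1 + -1*8 + 2*-2 + 0*-1 = 0
  c_7 = 1*4 + 4*-8 + 2*6 + 4*-2 + 0*-1 + 2*8 + -4*-2 + 0*-1 = 0
  c_8 = 0*4 + 2*-8 + 0*6 + 2*-2 + -1*-1 + 2*8 + -2*-2 + 0*-1 = 1
Expand coordinatewise in base 3:
  c_1 = 2 = 2·3^0
  c_2 = 2 = 2·3^0
  c_3 = 1 = 1·3^0
  c_4 = 0
  c_5 = 2 = 2·3^0
  c_6 = 0
  c_7 = 0
  c_8 = 1 = 1·3^0
p-restricted factor λ_0 = (2, 2, 1, 0, 2, 0, 0, 1)

((2, 2, 1, 0, 2, 0, 0, 1),)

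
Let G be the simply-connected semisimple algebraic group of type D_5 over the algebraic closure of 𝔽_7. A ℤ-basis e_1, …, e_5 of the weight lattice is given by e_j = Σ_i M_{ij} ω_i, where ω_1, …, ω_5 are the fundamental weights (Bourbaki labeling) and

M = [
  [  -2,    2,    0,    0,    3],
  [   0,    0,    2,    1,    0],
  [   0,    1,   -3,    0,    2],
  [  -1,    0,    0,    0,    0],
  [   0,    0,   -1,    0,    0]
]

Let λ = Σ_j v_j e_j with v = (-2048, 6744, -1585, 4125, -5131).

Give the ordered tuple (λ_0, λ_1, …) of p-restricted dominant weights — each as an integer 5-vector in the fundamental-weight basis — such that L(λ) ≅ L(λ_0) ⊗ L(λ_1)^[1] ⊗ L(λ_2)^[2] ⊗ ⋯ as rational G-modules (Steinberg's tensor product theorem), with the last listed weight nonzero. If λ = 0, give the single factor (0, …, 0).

Converting to the ω-basis (c_i = row i of M dotted with v = (-2048, 6744, -1585, 4125, -5131)):
  c_1 = -2*-2048 + 2*6744 + 0*-1585 + 0*4125 + 3*-5131 = 2191
  c_2 = 0*-2048 + 0*6744 + 2*-1585 + 1*4125 + 0*-5131 = 955
  c_3 = 0*-2048 + 1*6744 + -3*-1585 + 0*4125 + 2*-5131 = 1237
  c_4 = -1*-2048 + 0*6744 + 0*-1585 + 0*4125 + 0*-5131 = 2048
  c_5 = 0*-2048 + 0*6744 + -1*-1585 + 0*4125 + 0*-5131 = 1585
Writing each c_i in base p = 7:
  c_1 = 2191 = 0·7^0 + 5·7^1 + 2·7^2 + 6·7^3
  c_2 = 955 = 3·7^0 + 3·7^1 + 5·7^2 + 2·7^3
  c_3 = 1237 = 5·7^0 + 1·7^1 + 4·7^2 + 3·7^3
  c_4 = 2048 = 4·7^0 + 5·7^1 + 6·7^2 + 5·7^3
  c_5 = 1585 = 3·7^0 + 2·7^1 + 4·7^2 + 4·7^3
p-restricted factor λ_0 = (0, 3, 5, 4, 3)
p-restricted factor λ_1 = (5, 3, 1, 5, 2)
p-restricted factor λ_2 = (2, 5, 4, 6, 4)
p-restricted factor λ_3 = (6, 2, 3, 5, 4)

((0, 3, 5, 4, 3), (5, 3, 1, 5, 2), (2, 5, 4, 6, 4), (6, 2, 3, 5, 4))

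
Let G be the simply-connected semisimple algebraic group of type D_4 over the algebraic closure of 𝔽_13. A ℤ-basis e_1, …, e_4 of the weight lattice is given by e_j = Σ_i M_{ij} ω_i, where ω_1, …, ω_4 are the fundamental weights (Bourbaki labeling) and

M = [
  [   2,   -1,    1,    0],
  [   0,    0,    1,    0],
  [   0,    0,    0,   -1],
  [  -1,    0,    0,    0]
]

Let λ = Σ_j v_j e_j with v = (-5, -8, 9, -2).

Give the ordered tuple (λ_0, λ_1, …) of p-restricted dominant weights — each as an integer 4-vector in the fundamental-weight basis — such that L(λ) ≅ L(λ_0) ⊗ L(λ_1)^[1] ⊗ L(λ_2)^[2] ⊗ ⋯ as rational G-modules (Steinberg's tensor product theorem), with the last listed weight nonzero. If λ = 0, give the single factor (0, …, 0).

((7, 9, 2, 5),)

Converting to the ω-basis (c_i = row i of M dotted with v = (-5, -8, 9, -2)):
  c_1 = (2)·(-5) + (-1)·(-8) + (1)·(9) + (0)·(-2) = 7
  c_2 = (0)·(-5) + (0)·(-8) + (1)·(9) + (0)·(-2) = 9
  c_3 = (0)·(-5) + (0)·(-8) + (0)·(9) + (-1)·(-2) = 2
  c_4 = (-1)·(-5) + (0)·(-8) + (0)·(9) + (0)·(-2) = 5
Writing each c_i in base p = 13:
  c_1 = 7 = 7·13^0
  c_2 = 9 = 9·13^0
  c_3 = 2 = 2·13^0
  c_4 = 5 = 5·13^0
Factor λ_0 = (7, 9, 2, 5)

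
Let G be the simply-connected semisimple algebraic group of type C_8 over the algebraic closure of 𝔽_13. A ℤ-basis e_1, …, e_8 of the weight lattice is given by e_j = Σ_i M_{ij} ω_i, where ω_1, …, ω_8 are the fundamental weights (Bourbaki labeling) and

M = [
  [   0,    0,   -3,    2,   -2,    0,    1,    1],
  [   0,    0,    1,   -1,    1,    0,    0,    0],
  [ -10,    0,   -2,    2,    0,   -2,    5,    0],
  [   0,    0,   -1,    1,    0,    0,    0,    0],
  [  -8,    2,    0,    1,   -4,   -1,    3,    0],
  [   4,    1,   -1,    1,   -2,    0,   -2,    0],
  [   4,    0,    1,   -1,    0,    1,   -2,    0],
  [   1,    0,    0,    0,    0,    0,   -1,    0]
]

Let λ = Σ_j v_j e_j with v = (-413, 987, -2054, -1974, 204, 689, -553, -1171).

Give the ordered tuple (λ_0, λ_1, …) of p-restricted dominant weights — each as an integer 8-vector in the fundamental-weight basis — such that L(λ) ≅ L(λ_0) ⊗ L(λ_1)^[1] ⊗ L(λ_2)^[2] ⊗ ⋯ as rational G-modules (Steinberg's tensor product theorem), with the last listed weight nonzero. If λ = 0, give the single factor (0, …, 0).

In the fundamental-weight basis, λ has coordinates c = M·v (v = (-413, 987, -2054, -1974, 204, 689, -553, -1171)):
  c_1 = (0)·(-413) + 0·987 + (-3)·(-2054) + (2)·(-1974) + (-2)·(204) + 0·689 + (1)·(-553) + (1)·(-1171) = 82
  c_2 = (0)·(-413) + 0·987 + (1)·(-2054) + (-1)·(-1974) + 1·204 + 0·689 + (0)·(-553) + (0)·(-1171) = 124
  c_3 = (-10)·(-413) + 0·987 + (-2)·(-2054) + (2)·(-1974) + 0·204 + (-2)·(689) + (5)·(-553) + (0)·(-1171) = 147
  c_4 = (0)·(-413) + 0·987 + (-1)·(-2054) + (1)·(-1974) + 0·204 + 0·689 + (0)·(-553) + (0)·(-1171) = 80
  c_5 = (-8)·(-413) + 2·987 + (0)·(-2054) + (1)·(-1974) + (-4)·(204) + (-1)·(689) + (3)·(-553) + (0)·(-1171) = 140
  c_6 = (4)·(-413) + 1·987 + (-1)·(-2054) + (1)·(-1974) + (-2)·(204) + 0·689 + (-2)·(-553) + (0)·(-1171) = 113
  c_7 = (4)·(-413) + 0·987 + (1)·(-2054) + (-1)·(-1974) + 0·204 + 1·689 + (-2)·(-553) + (0)·(-1171) = 63
  c_8 = (1)·(-413) + 0·987 + (0)·(-2054) + (0)·(-1974) + 0·204 + 0·689 + (-1)·(-553) + (0)·(-1171) = 140
Expand coordinatewise in base 13:
  c_1 = 82 = 4·13^0 + 6·13^1
  c_2 = 124 = 7·13^0 + 9·13^1
  c_3 = 147 = 4·13^0 + 11·13^1
  c_4 = 80 = 2·13^0 + 6·13^1
  c_5 = 140 = 10·13^0 + 10·13^1
  c_6 = 113 = 9·13^0 + 8·13^1
  c_7 = 63 = 11·13^0 + 4·13^1
  c_8 = 140 = 10·13^0 + 10·13^1
p-restricted factor λ_0 = (4, 7, 4, 2, 10, 9, 11, 10)
p-restricted factor λ_1 = (6, 9, 11, 6, 10, 8, 4, 10)

((4, 7, 4, 2, 10, 9, 11, 10), (6, 9, 11, 6, 10, 8, 4, 10))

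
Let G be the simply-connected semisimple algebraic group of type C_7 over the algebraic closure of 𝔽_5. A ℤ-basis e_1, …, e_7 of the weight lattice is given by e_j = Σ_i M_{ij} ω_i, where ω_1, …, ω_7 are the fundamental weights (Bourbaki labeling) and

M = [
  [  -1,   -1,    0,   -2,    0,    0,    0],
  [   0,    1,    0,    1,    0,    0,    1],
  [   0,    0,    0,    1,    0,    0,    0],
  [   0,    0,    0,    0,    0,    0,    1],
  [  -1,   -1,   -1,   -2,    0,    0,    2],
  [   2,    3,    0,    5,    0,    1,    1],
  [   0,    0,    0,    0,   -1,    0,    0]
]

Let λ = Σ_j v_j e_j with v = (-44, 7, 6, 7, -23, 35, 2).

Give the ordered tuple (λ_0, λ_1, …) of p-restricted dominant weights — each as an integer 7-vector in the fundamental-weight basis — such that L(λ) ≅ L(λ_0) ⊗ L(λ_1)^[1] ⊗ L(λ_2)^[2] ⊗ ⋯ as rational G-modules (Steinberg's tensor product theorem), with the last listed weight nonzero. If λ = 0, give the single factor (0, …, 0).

In the fundamental-weight basis, λ has coordinates c = M·v (v = (-44, 7, 6, 7, -23, 35, 2)):
  c_1 = -1*-44 + -1*7 + 0*6 + -2*7 + 0*-23 + 0*35 + 0*2 = 23
  c_2 = 0*-44 + 1*7 + 0*6 + 1*7 + 0*-23 + 0*35 + 1*2 = 16
  c_3 = 0*-44 + 0*7 + 0*6 + 1*7 + 0*-23 + 0*35 + 0*2 = 7
  c_4 = 0*-44 + 0*7 + 0*6 + 0*7 + 0*-23 + 0*35 + 1*2 = 2
  c_5 = -1*-44 + -1*7 + -1*6 + -2*7 + 0*-23 + 0*35 + 2*2 = 21
  c_6 = 2*-44 + 3*7 + 0*6 + 5*7 + 0*-23 + 1*35 + 1*2 = 5
  c_7 = 0*-44 + 0*7 + 0*6 + 0*7 + -1*-23 + 0*35 + 0*2 = 23
Expand coordinatewise in base 5:
  c_1 = 23 = 3·5^0 + 4·5^1
  c_2 = 16 = 1·5^0 + 3·5^1
  c_3 = 7 = 2·5^0 + 1·5^1
  c_4 = 2 = 2·5^0
  c_5 = 21 = 1·5^0 + 4·5^1
  c_6 = 5 = 0·5^0 + 1·5^1
  c_7 = 23 = 3·5^0 + 4·5^1
λ_0 = (3, 1, 2, 2, 1, 0, 3)
λ_1 = (4, 3, 1, 0, 4, 1, 4)

((3, 1, 2, 2, 1, 0, 3), (4, 3, 1, 0, 4, 1, 4))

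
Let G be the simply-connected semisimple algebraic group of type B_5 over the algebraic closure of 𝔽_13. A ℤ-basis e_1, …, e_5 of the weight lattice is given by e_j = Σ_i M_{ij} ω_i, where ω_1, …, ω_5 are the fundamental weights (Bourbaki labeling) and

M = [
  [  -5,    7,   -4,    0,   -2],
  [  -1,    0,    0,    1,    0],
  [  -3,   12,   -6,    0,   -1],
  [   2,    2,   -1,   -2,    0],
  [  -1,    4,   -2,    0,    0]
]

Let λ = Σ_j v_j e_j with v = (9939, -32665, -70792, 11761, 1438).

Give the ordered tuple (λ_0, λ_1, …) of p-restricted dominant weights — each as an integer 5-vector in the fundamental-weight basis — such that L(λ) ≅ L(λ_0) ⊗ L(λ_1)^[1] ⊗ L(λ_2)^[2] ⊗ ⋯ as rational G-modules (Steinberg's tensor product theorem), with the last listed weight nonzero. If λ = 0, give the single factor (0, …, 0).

((5, 2, 9, 11, 10), (6, 10, 12, 9, 10), (11, 10, 8, 10, 5))

Compute c_i = Σ_j M_{ij} v_j with v = (9939, -32665, -70792, 11761, 1438):
  c_1 = (-5)·(9939) + (7)·(-32665) + (-4)·(-70792) + (0)·(11761) + (-2)·(1438) = 1942
  c_2 = (-1)·(9939) + (0)·(-32665) + (0)·(-70792) + (1)·(11761) + (0)·(1438) = 1822
  c_3 = (-3)·(9939) + (12)·(-32665) + (-6)·(-70792) + (0)·(11761) + (-1)·(1438) = 1517
  c_4 = (2)·(9939) + (2)·(-32665) + (-1)·(-70792) + (-2)·(11761) + (0)·(1438) = 1818
  c_5 = (-1)·(9939) + (4)·(-32665) + (-2)·(-70792) + (0)·(11761) + (0)·(1438) = 985
Writing each c_i in base p = 13:
  c_1 = 1942 = 5·13^0 + 6·13^1 + 11·13^2
  c_2 = 1822 = 2·13^0 + 10·13^1 + 10·13^2
  c_3 = 1517 = 9·13^0 + 12·13^1 + 8·13^2
  c_4 = 1818 = 11·13^0 + 9·13^1 + 10·13^2
  c_5 = 985 = 10·13^0 + 10·13^1 + 5·13^2
λ_0 = (5, 2, 9, 11, 10)
λ_1 = (6, 10, 12, 9, 10)
λ_2 = (11, 10, 8, 10, 5)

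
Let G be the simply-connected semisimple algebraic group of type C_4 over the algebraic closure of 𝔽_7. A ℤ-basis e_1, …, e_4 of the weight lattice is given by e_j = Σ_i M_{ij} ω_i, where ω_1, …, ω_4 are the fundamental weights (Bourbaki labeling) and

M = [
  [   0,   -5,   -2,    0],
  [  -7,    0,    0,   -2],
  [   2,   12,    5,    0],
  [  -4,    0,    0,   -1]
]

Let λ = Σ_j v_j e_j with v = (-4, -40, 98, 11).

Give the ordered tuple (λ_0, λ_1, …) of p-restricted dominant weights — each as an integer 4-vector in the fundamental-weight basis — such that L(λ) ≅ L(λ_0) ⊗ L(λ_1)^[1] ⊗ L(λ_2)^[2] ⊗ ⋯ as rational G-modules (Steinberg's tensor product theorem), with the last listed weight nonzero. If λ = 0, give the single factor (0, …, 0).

((4, 6, 2, 5),)

Change of basis e → ω: c = M·v where v = (-4, -40, 98, 11):
  c_1 = (0)·(-4) + (-5)·(-40) + (-2)·(98) + (0)·(11) = 4
  c_2 = (-7)·(-4) + (0)·(-40) + (0)·(98) + (-2)·(11) = 6
  c_3 = (2)·(-4) + (12)·(-40) + (5)·(98) + (0)·(11) = 2
  c_4 = (-4)·(-4) + (0)·(-40) + (0)·(98) + (-1)·(11) = 5
p = 7; digits c_i = Σ_j d_{ij}·7^j, 0 ≤ d_{ij} < 7:
  c_1 = 4 = 4·7^0
  c_2 = 6 = 6·7^0
  c_3 = 2 = 2·7^0
  c_4 = 5 = 5·7^0
p-restricted factor λ_0 = (4, 6, 2, 5)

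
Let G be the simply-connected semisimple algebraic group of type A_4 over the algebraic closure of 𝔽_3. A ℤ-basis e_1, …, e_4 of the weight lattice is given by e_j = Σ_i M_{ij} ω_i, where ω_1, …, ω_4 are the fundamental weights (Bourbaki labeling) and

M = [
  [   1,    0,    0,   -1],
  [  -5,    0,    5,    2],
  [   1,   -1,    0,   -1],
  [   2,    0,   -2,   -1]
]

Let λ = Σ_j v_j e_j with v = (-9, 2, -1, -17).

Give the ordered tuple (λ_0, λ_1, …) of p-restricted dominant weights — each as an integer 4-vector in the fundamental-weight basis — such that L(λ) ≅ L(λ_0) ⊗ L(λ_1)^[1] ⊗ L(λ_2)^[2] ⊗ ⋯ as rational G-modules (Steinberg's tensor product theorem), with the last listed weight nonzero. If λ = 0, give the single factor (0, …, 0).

((2, 0, 0, 1), (2, 2, 2, 0))

In the fundamental-weight basis, λ has coordinates c = M·v (v = (-9, 2, -1, -17)):
  c_1 = 1*-9 + 0*2 + 0*-1 + -1*-17 = 8
  c_2 = -5*-9 + 0*2 + 5*-1 + 2*-17 = 6
  c_3 = 1*-9 + -1*2 + 0*-1 + -1*-17 = 6
  c_4 = 2*-9 + 0*2 + -2*-1 + -1*-17 = 1
Writing each c_i in base p = 3:
  c_1 = 8 = 2·3^0 + 2·3^1
  c_2 = 6 = 0·3^0 + 2·3^1
  c_3 = 6 = 0·3^0 + 2·3^1
  c_4 = 1 = 1·3^0
p-restricted factor λ_0 = (2, 0, 0, 1)
p-restricted factor λ_1 = (2, 2, 2, 0)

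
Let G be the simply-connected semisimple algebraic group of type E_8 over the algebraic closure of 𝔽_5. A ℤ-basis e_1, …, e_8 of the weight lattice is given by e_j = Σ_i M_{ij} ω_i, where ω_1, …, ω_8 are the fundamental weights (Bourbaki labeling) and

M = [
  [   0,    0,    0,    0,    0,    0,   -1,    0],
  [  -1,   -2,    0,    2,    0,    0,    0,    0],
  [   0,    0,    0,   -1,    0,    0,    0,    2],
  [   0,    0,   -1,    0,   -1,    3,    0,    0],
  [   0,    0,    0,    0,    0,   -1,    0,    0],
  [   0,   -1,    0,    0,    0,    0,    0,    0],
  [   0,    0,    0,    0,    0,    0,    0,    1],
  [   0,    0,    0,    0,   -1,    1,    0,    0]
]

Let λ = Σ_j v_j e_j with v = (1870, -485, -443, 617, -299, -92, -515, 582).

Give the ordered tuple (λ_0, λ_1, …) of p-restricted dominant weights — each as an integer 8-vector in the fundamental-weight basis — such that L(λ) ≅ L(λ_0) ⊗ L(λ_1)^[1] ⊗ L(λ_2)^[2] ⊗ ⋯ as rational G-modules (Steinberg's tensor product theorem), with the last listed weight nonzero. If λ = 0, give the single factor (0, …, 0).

((0, 4, 2, 1, 2, 0, 2, 2), (3, 1, 4, 3, 3, 2, 1, 1), (0, 3, 1, 3, 3, 4, 3, 3), (4, 2, 4, 3, 0, 3, 4, 1))

Change of basis e → ω: c = M·v where v = (1870, -485, -443, 617, -299, -92, -515, 582):
  c_1 = 0·1870 + (0)·(-485) + (0)·(-443) + 0·617 + (0)·(-299) + (0)·(-92) + (-1)·(-515) + 0·582 = 515
  c_2 = (-1)·(1870) + (-2)·(-485) + (0)·(-443) + 2·617 + (0)·(-299) + (0)·(-92) + (0)·(-515) + 0·582 = 334
  c_3 = 0·1870 + (0)·(-485) + (0)·(-443) + (-1)·(617) + (0)·(-299) + (0)·(-92) + (0)·(-515) + 2·582 = 547
  c_4 = 0·1870 + (0)·(-485) + (-1)·(-443) + 0·617 + (-1)·(-299) + (3)·(-92) + (0)·(-515) + 0·582 = 466
  c_5 = 0·1870 + (0)·(-485) + (0)·(-443) + 0·617 + (0)·(-299) + (-1)·(-92) + (0)·(-515) + 0·582 = 92
  c_6 = 0·1870 + (-1)·(-485) + (0)·(-443) + 0·617 + (0)·(-299) + (0)·(-92) + (0)·(-515) + 0·582 = 485
  c_7 = 0·1870 + (0)·(-485) + (0)·(-443) + 0·617 + (0)·(-299) + (0)·(-92) + (0)·(-515) + 1·582 = 582
  c_8 = 0·1870 + (0)·(-485) + (0)·(-443) + 0·617 + (-1)·(-299) + (1)·(-92) + (0)·(-515) + 0·582 = 207
p = 5; digits c_i = Σ_j d_{ij}·5^j, 0 ≤ d_{ij} < 5:
  c_1 = 515 = 0·5^0 + 3·5^1 + 0·5^2 + 4·5^3
  c_2 = 334 = 4·5^0 + 1·5^1 + 3·5^2 + 2·5^3
  c_3 = 547 = 2·5^0 + 4·5^1 + 1·5^2 + 4·5^3
  c_4 = 466 = 1·5^0 + 3·5^1 + 3·5^2 + 3·5^3
  c_5 = 92 = 2·5^0 + 3·5^1 + 3·5^2
  c_6 = 485 = 0·5^0 + 2·5^1 + 4·5^2 + 3·5^3
  c_7 = 582 = 2·5^0 + 1·5^1 + 3·5^2 + 4·5^3
  c_8 = 207 = 2·5^0 + 1·5^1 + 3·5^2 + 1·5^3
p-restricted factor λ_0 = (0, 4, 2, 1, 2, 0, 2, 2)
p-restricted factor λ_1 = (3, 1, 4, 3, 3, 2, 1, 1)
p-restricted factor λ_2 = (0, 3, 1, 3, 3, 4, 3, 3)
p-restricted factor λ_3 = (4, 2, 4, 3, 0, 3, 4, 1)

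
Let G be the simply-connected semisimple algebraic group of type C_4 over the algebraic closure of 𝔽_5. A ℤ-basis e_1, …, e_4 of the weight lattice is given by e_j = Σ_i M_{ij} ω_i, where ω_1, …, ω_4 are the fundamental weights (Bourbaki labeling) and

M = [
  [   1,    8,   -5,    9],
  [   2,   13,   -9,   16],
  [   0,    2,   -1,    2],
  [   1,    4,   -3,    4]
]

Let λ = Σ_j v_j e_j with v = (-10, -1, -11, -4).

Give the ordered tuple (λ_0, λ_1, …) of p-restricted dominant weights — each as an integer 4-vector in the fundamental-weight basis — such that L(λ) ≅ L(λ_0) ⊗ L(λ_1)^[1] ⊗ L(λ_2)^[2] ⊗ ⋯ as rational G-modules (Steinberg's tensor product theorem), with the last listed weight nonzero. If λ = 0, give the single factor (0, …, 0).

Change of basis e → ω: c = M·v where v = (-10, -1, -11, -4):
  c_1 = 1*-10 + 8*-1 + -5*-11 + 9*-4 = 1
  c_2 = 2*-10 + 13*-1 + -9*-11 + 16*-4 = 2
  c_3 = 0*-10 + 2*-1 + -1*-11 + 2*-4 = 1
  c_4 = 1*-10 + 4*-1 + -3*-11 + 4*-4 = 3
Expand coordinatewise in base 5:
  c_1 = 1 = 1·5^0
  c_2 = 2 = 2·5^0
  c_3 = 1 = 1·5^0
  c_4 = 3 = 3·5^0
λ_0 = (1, 2, 1, 3)

((1, 2, 1, 3),)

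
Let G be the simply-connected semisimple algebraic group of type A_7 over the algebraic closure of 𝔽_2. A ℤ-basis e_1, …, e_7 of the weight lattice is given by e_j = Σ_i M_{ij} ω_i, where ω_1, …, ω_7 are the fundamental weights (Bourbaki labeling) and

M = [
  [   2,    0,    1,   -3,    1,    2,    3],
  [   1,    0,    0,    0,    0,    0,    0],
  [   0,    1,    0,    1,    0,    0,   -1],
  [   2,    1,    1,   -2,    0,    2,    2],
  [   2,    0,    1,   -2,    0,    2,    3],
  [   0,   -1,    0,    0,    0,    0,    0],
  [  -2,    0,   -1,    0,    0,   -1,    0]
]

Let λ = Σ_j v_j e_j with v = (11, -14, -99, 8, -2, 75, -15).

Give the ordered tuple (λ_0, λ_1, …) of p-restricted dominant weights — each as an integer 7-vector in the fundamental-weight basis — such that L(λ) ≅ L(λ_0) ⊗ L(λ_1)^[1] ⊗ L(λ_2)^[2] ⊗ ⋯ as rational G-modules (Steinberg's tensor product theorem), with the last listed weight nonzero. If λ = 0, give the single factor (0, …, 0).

Compute c_i = Σ_j M_{ij} v_j with v = (11, -14, -99, 8, -2, 75, -15):
  c_1 = (2)·(11) + (0)·(-14) + (1)·(-99) + (-3)·(8) + (1)·(-2) + (2)·(75) + (3)·(-15) = 2
  c_2 = (1)·(11) + (0)·(-14) + (0)·(-99) + (0)·(8) + (0)·(-2) + (0)·(75) + (0)·(-15) = 11
  c_3 = (0)·(11) + (1)·(-14) + (0)·(-99) + (1)·(8) + (0)·(-2) + (0)·(75) + (-1)·(-15) = 9
  c_4 = (2)·(11) + (1)·(-14) + (1)·(-99) + (-2)·(8) + (0)·(-2) + (2)·(75) + (2)·(-15) = 13
  c_5 = (2)·(11) + (0)·(-14) + (1)·(-99) + (-2)·(8) + (0)·(-2) + (2)·(75) + (3)·(-15) = 12
  c_6 = (0)·(11) + (-1)·(-14) + (0)·(-99) + (0)·(8) + (0)·(-2) + (0)·(75) + (0)·(-15) = 14
  c_7 = (-2)·(11) + (0)·(-14) + (-1)·(-99) + (0)·(8) + (0)·(-2) + (-1)·(75) + (0)·(-15) = 2
Expand coordinatewise in base 2:
  c_1 = 2 = 0·2^0 + 1·2^1
  c_2 = 11 = 1·2^0 + 1·2^1 + 0·2^2 + 1·2^3
  c_3 = 9 = 1·2^0 + 0·2^1 + 0·2^2 + 1·2^3
  c_4 = 13 = 1·2^0 + 0·2^1 + 1·2^2 + 1·2^3
  c_5 = 12 = 0·2^0 + 0·2^1 + 1·2^2 + 1·2^3
  c_6 = 14 = 0·2^0 + 1·2^1 + 1·2^2 + 1·2^3
  c_7 = 2 = 0·2^0 + 1·2^1
λ_0 = (0, 1, 1, 1, 0, 0, 0)
λ_1 = (1, 1, 0, 0, 0, 1, 1)
λ_2 = (0, 0, 0, 1, 1, 1, 0)
λ_3 = (0, 1, 1, 1, 1, 1, 0)

((0, 1, 1, 1, 0, 0, 0), (1, 1, 0, 0, 0, 1, 1), (0, 0, 0, 1, 1, 1, 0), (0, 1, 1, 1, 1, 1, 0))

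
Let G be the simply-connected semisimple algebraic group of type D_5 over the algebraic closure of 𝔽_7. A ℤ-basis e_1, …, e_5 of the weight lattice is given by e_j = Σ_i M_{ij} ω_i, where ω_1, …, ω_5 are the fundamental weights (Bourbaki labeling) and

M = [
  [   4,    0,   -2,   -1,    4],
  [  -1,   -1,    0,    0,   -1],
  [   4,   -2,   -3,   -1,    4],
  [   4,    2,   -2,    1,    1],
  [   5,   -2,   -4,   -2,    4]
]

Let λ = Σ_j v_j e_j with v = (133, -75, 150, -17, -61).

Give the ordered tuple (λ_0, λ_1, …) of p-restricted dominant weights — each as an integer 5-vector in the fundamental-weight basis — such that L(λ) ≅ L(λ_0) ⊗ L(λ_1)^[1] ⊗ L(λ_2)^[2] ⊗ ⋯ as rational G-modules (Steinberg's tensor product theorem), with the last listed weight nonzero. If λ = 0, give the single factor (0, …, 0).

Converting to the ω-basis (c_i = row i of M dotted with v = (133, -75, 150, -17, -61)):
  c_1 = 4·133 + (0)·(-75) + (-2)·(150) + (-1)·(-17) + (4)·(-61) = 5
  c_2 = (-1)·(133) + (-1)·(-75) + 0·150 + (0)·(-17) + (-1)·(-61) = 3
  c_3 = 4·133 + (-2)·(-75) + (-3)·(150) + (-1)·(-17) + (4)·(-61) = 5
  c_4 = 4·133 + (2)·(-75) + (-2)·(150) + (1)·(-17) + (1)·(-61) = 4
  c_5 = 5·133 + (-2)·(-75) + (-4)·(150) + (-2)·(-17) + (4)·(-61) = 5
Expand coordinatewise in base 7:
  c_1 = 5 = 5·7^0
  c_2 = 3 = 3·7^0
  c_3 = 5 = 5·7^0
  c_4 = 4 = 4·7^0
  c_5 = 5 = 5·7^0
Factor λ_0 = (5, 3, 5, 4, 5)

((5, 3, 5, 4, 5),)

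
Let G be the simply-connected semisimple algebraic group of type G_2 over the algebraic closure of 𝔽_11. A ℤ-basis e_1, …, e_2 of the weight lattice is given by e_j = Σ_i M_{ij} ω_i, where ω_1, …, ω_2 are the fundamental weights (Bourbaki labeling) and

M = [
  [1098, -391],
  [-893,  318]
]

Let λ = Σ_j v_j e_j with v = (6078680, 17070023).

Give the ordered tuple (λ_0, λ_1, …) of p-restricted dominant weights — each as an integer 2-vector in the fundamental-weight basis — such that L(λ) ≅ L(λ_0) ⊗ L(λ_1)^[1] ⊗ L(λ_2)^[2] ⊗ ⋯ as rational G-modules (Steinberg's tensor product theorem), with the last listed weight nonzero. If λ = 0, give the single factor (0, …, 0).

((9, 2), (2, 2), (8, 6), (8, 4))

Converting to the ω-basis (c_i = row i of M dotted with v = (6078680, 17070023)):
  c_1 = 1098*6078680 + -391*17070023 = 11647
  c_2 = -893*6078680 + 318*17070023 = 6074
p = 11; digits c_i = Σ_j d_{ij}·11^j, 0 ≤ d_{ij} < 11:
  c_1 = 11647 = 9·11^0 + 2·11^1 + 8·11^2 + 8·11^3
  c_2 = 6074 = 2·11^0 + 2·11^1 + 6·11^2 + 4·11^3
Factor λ_0 = (9, 2)
Factor λ_1 = (2, 2)
Factor λ_2 = (8, 6)
Factor λ_3 = (8, 4)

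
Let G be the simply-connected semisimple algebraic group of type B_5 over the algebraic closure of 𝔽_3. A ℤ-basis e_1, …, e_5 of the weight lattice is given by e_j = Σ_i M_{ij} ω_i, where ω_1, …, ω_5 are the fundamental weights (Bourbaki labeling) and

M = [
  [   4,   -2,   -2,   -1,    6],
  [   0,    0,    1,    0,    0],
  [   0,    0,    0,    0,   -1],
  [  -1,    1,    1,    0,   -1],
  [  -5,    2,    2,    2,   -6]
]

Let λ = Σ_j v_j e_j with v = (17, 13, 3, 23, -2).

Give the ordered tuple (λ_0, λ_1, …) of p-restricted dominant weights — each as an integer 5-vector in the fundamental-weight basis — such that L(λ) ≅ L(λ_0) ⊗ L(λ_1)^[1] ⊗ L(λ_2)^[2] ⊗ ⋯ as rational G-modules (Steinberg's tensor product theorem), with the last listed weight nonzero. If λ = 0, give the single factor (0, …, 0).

Converting to the ω-basis (c_i = row i of M dotted with v = (17, 13, 3, 23, -2)):
  c_1 = 4·17 + (-2)·(13) + (-2)·(3) + (-1)·(23) + (6)·(-2) = 1
  c_2 = 0·17 + 0·13 + 1·3 + 0·23 + (0)·(-2) = 3
  c_3 = 0·17 + 0·13 + 0·3 + 0·23 + (-1)·(-2) = 2
  c_4 = (-1)·(17) + 1·13 + 1·3 + 0·23 + (-1)·(-2) = 1
  c_5 = (-5)·(17) + 2·13 + 2·3 + 2·23 + (-6)·(-2) = 5
Writing each c_i in base p = 3:
  c_1 = 1 = 1·3^0
  c_2 = 3 = 0·3^0 + 1·3^1
  c_3 = 2 = 2·3^0
  c_4 = 1 = 1·3^0
  c_5 = 5 = 2·3^0 + 1·3^1
Factor λ_0 = (1, 0, 2, 1, 2)
Factor λ_1 = (0, 1, 0, 0, 1)

((1, 0, 2, 1, 2), (0, 1, 0, 0, 1))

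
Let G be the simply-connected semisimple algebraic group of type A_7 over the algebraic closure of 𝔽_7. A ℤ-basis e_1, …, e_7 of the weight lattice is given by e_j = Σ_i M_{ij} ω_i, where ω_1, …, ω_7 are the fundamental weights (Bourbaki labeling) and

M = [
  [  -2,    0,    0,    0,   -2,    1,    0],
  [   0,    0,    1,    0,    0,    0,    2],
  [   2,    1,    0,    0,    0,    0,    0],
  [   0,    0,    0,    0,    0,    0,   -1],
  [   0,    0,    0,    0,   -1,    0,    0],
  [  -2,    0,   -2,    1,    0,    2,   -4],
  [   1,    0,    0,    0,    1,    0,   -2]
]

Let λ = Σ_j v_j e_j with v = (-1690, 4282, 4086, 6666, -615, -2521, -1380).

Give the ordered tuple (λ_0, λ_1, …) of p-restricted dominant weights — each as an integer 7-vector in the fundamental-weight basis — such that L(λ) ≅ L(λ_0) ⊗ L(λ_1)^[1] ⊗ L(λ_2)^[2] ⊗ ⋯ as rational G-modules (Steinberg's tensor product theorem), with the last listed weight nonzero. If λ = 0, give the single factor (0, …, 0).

((3, 3, 6, 1, 6, 0, 0), (4, 0, 2, 1, 3, 0, 2), (0, 6, 4, 0, 5, 6, 2), (6, 3, 2, 4, 1, 6, 1))

Compute c_i = Σ_j M_{ij} v_j with v = (-1690, 4282, 4086, 6666, -615, -2521, -1380):
  c_1 = (-2)·(-1690) + 0·4282 + 0·4086 + 0·6666 + (-2)·(-615) + (1)·(-2521) + (0)·(-1380) = 2089
  c_2 = (0)·(-1690) + 0·4282 + 1·4086 + 0·6666 + (0)·(-615) + (0)·(-2521) + (2)·(-1380) = 1326
  c_3 = (2)·(-1690) + 1·4282 + 0·4086 + 0·6666 + (0)·(-615) + (0)·(-2521) + (0)·(-1380) = 902
  c_4 = (0)·(-1690) + 0·4282 + 0·4086 + 0·6666 + (0)·(-615) + (0)·(-2521) + (-1)·(-1380) = 1380
  c_5 = (0)·(-1690) + 0·4282 + 0·4086 + 0·6666 + (-1)·(-615) + (0)·(-2521) + (0)·(-1380) = 615
  c_6 = (-2)·(-1690) + 0·4282 + (-2)·(4086) + 1·6666 + (0)·(-615) + (2)·(-2521) + (-4)·(-1380) = 2352
  c_7 = (1)·(-1690) + 0·4282 + 0·4086 + 0·6666 + (1)·(-615) + (0)·(-2521) + (-2)·(-1380) = 455
Base-7 expansion of each c_i:
  c_1 = 2089 = 3·7^0 + 4·7^1 + 0·7^2 + 6·7^3
  c_2 = 1326 = 3·7^0 + 0·7^1 + 6·7^2 + 3·7^3
  c_3 = 902 = 6·7^0 + 2·7^1 + 4·7^2 + 2·7^3
  c_4 = 1380 = 1·7^0 + 1·7^1 + 0·7^2 + 4·7^3
  c_5 = 615 = 6·7^0 + 3·7^1 + 5·7^2 + 1·7^3
  c_6 = 2352 = 0·7^0 + 0·7^1 + 6·7^2 + 6·7^3
  c_7 = 455 = 0·7^0 + 2·7^1 + 2·7^2 + 1·7^3
λ_0 = (3, 3, 6, 1, 6, 0, 0)
λ_1 = (4, 0, 2, 1, 3, 0, 2)
λ_2 = (0, 6, 4, 0, 5, 6, 2)
λ_3 = (6, 3, 2, 4, 1, 6, 1)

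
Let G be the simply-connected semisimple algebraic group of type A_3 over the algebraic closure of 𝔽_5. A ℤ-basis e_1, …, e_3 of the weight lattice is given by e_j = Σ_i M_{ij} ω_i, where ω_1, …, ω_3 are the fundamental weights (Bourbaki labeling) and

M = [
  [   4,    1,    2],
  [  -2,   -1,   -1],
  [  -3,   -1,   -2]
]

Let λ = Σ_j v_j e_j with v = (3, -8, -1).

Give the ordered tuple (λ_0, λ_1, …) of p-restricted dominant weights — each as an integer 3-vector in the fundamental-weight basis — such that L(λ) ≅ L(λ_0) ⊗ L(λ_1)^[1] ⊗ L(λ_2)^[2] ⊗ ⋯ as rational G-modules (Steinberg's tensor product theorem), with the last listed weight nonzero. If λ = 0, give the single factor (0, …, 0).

((2, 3, 1),)

ω-coordinates c = M·v, v = (3, -8, -1):
  c_1 = (4)·(3) + (1)·(-8) + (2)·(-1) = 2
  c_2 = (-2)·(3) + (-1)·(-8) + (-1)·(-1) = 3
  c_3 = (-3)·(3) + (-1)·(-8) + (-2)·(-1) = 1
Writing each c_i in base p = 5:
  c_1 = 2 = 2·5^0
  c_2 = 3 = 3·5^0
  c_3 = 1 = 1·5^0
λ_0 = (2, 3, 1)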